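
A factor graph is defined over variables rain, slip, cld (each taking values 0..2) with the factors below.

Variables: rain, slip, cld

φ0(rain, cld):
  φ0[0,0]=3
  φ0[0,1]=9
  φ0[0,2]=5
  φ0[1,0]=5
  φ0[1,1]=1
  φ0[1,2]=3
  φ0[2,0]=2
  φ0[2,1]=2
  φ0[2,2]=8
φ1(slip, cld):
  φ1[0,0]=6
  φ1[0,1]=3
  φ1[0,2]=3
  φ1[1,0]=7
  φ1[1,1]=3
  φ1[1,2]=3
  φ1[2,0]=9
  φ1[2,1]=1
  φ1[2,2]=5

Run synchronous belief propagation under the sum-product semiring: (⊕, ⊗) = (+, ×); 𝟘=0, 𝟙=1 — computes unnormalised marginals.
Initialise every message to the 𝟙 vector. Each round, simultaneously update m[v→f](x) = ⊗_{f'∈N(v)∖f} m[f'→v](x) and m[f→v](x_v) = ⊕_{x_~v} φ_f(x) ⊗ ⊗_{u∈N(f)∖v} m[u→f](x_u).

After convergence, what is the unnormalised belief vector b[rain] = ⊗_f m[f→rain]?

b[rain] = [184, 150, 146]

init: all messages = 𝟙 over 3 values
r1 m[φ0→rain] = [17, 9, 12]
r1 m[φ0→cld] = [10, 12, 16]
r1 m[φ1→slip] = [12, 13, 15]
r1 m[φ1→cld] = [22, 7, 11]
r1 m[rain→φ0] = [1, 1, 1]
r1 m[slip→φ1] = [1, 1, 1]
r1 m[cld→φ0] = [1, 1, 1]
r1 m[cld→φ1] = [1, 1, 1]
r2 m[φ0→rain] = [17, 9, 12]
r2 m[φ0→cld] = [10, 12, 16]
r2 m[φ1→slip] = [12, 13, 15]
r2 m[φ1→cld] = [22, 7, 11]
r2 m[rain→φ0] = [1, 1, 1]
r2 m[slip→φ1] = [1, 1, 1]
r2 m[cld→φ0] = [22, 7, 11]
r2 m[cld→φ1] = [10, 12, 16]
r3 m[φ0→rain] = [184, 150, 146]
r3 m[φ0→cld] = [10, 12, 16]
r3 m[φ1→slip] = [144, 154, 182]
r3 m[φ1→cld] = [22, 7, 11]
r3 m[rain→φ0] = [1, 1, 1]
r3 m[slip→φ1] = [1, 1, 1]
r3 m[cld→φ0] = [22, 7, 11]
r3 m[cld→φ1] = [10, 12, 16]
r4 m[φ0→rain] = [184, 150, 146]
r4 m[φ0→cld] = [10, 12, 16]
r4 m[φ1→slip] = [144, 154, 182]
r4 m[φ1→cld] = [22, 7, 11]
r4 m[rain→φ0] = [1, 1, 1]
r4 m[slip→φ1] = [1, 1, 1]
r4 m[cld→φ0] = [22, 7, 11]
r4 m[cld→φ1] = [10, 12, 16]
fixed point reached at round 4
b[rain] = ⊗ incoming = [184, 150, 146]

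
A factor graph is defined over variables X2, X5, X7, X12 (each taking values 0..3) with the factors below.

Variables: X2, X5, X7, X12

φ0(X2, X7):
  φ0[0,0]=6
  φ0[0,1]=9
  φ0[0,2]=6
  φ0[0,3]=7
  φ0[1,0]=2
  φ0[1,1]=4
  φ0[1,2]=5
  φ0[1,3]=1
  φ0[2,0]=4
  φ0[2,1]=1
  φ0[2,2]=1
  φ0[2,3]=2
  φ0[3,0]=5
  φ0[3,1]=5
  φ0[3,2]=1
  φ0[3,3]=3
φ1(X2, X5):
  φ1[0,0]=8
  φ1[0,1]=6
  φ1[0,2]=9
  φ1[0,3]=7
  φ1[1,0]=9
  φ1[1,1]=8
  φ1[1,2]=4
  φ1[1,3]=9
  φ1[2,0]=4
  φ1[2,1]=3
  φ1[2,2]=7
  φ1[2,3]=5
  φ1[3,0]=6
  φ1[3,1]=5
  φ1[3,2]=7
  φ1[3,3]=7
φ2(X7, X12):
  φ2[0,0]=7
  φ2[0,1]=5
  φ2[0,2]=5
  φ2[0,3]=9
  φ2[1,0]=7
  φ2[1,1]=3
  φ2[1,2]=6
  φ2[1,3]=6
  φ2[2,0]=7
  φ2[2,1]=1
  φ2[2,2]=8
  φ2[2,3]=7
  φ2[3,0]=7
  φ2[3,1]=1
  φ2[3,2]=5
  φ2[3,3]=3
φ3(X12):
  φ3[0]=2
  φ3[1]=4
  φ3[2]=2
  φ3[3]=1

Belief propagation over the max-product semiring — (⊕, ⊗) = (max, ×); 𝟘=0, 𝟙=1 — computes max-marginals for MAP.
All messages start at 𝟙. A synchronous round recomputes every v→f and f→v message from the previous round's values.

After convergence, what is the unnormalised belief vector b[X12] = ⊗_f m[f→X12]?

init: all messages = 𝟙 over 4 values
r1 m[φ0→X2] = [9, 5, 4, 5]
r1 m[φ0→X7] = [6, 9, 6, 7]
r1 m[φ1→X2] = [9, 9, 7, 7]
r1 m[φ1→X5] = [9, 8, 9, 9]
r1 m[φ2→X7] = [9, 7, 8, 7]
r1 m[φ2→X12] = [7, 5, 8, 9]
r1 m[φ3→X12] = [2, 4, 2, 1]
r1 m[X2→φ0] = [1, 1, 1, 1]
r1 m[X2→φ1] = [1, 1, 1, 1]
r1 m[X5→φ1] = [1, 1, 1, 1]
r1 m[X7→φ0] = [1, 1, 1, 1]
r1 m[X7→φ2] = [1, 1, 1, 1]
r1 m[X12→φ2] = [1, 1, 1, 1]
r1 m[X12→φ3] = [1, 1, 1, 1]
r2 m[φ0→X2] = [9, 5, 4, 5]
r2 m[φ0→X7] = [6, 9, 6, 7]
r2 m[φ1→X2] = [9, 9, 7, 7]
r2 m[φ1→X5] = [9, 8, 9, 9]
r2 m[φ2→X7] = [9, 7, 8, 7]
r2 m[φ2→X12] = [7, 5, 8, 9]
r2 m[φ3→X12] = [2, 4, 2, 1]
r2 m[X2→φ0] = [9, 9, 7, 7]
r2 m[X2→φ1] = [9, 5, 4, 5]
r2 m[X5→φ1] = [1, 1, 1, 1]
r2 m[X7→φ0] = [9, 7, 8, 7]
r2 m[X7→φ2] = [6, 9, 6, 7]
r2 m[X12→φ2] = [2, 4, 2, 1]
r2 m[X12→φ3] = [7, 5, 8, 9]
r3 m[φ0→X2] = [63, 40, 36, 45]
r3 m[φ0→X7] = [54, 81, 54, 63]
r3 m[φ1→X2] = [9, 9, 7, 7]
r3 m[φ1→X5] = [72, 54, 81, 63]
r3 m[φ2→X7] = [20, 14, 16, 14]
r3 m[φ2→X12] = [63, 30, 54, 54]
r3 m[φ3→X12] = [2, 4, 2, 1]
r3 m[X2→φ0] = [9, 9, 7, 7]
r3 m[X2→φ1] = [9, 5, 4, 5]
r3 m[X5→φ1] = [1, 1, 1, 1]
r3 m[X7→φ0] = [9, 7, 8, 7]
r3 m[X7→φ2] = [6, 9, 6, 7]
r3 m[X12→φ2] = [2, 4, 2, 1]
r3 m[X12→φ3] = [7, 5, 8, 9]
r4 m[φ0→X2] = [63, 40, 36, 45]
r4 m[φ0→X7] = [54, 81, 54, 63]
r4 m[φ1→X2] = [9, 9, 7, 7]
r4 m[φ1→X5] = [72, 54, 81, 63]
r4 m[φ2→X7] = [20, 14, 16, 14]
r4 m[φ2→X12] = [63, 30, 54, 54]
r4 m[φ3→X12] = [2, 4, 2, 1]
r4 m[X2→φ0] = [9, 9, 7, 7]
r4 m[X2→φ1] = [63, 40, 36, 45]
r4 m[X5→φ1] = [1, 1, 1, 1]
r4 m[X7→φ0] = [20, 14, 16, 14]
r4 m[X7→φ2] = [54, 81, 54, 63]
r4 m[X12→φ2] = [2, 4, 2, 1]
r4 m[X12→φ3] = [63, 30, 54, 54]
r5 m[φ0→X2] = [126, 80, 80, 100]
r5 m[φ0→X7] = [54, 81, 54, 63]
r5 m[φ1→X2] = [9, 9, 7, 7]
r5 m[φ1→X5] = [504, 378, 567, 441]
r5 m[φ2→X7] = [20, 14, 16, 14]
r5 m[φ2→X12] = [567, 270, 486, 486]
r5 m[φ3→X12] = [2, 4, 2, 1]
r5 m[X2→φ0] = [9, 9, 7, 7]
r5 m[X2→φ1] = [63, 40, 36, 45]
r5 m[X5→φ1] = [1, 1, 1, 1]
r5 m[X7→φ0] = [20, 14, 16, 14]
r5 m[X7→φ2] = [54, 81, 54, 63]
r5 m[X12→φ2] = [2, 4, 2, 1]
r5 m[X12→φ3] = [63, 30, 54, 54]
r6 m[φ0→X2] = [126, 80, 80, 100]
r6 m[φ0→X7] = [54, 81, 54, 63]
r6 m[φ1→X2] = [9, 9, 7, 7]
r6 m[φ1→X5] = [504, 378, 567, 441]
r6 m[φ2→X7] = [20, 14, 16, 14]
r6 m[φ2→X12] = [567, 270, 486, 486]
r6 m[φ3→X12] = [2, 4, 2, 1]
r6 m[X2→φ0] = [9, 9, 7, 7]
r6 m[X2→φ1] = [126, 80, 80, 100]
r6 m[X5→φ1] = [1, 1, 1, 1]
r6 m[X7→φ0] = [20, 14, 16, 14]
r6 m[X7→φ2] = [54, 81, 54, 63]
r6 m[X12→φ2] = [2, 4, 2, 1]
r6 m[X12→φ3] = [567, 270, 486, 486]
r7 m[φ0→X2] = [126, 80, 80, 100]
r7 m[φ0→X7] = [54, 81, 54, 63]
r7 m[φ1→X2] = [9, 9, 7, 7]
r7 m[φ1→X5] = [1008, 756, 1134, 882]
r7 m[φ2→X7] = [20, 14, 16, 14]
r7 m[φ2→X12] = [567, 270, 486, 486]
r7 m[φ3→X12] = [2, 4, 2, 1]
r7 m[X2→φ0] = [9, 9, 7, 7]
r7 m[X2→φ1] = [126, 80, 80, 100]
r7 m[X5→φ1] = [1, 1, 1, 1]
r7 m[X7→φ0] = [20, 14, 16, 14]
r7 m[X7→φ2] = [54, 81, 54, 63]
r7 m[X12→φ2] = [2, 4, 2, 1]
r7 m[X12→φ3] = [567, 270, 486, 486]
r8 m[φ0→X2] = [126, 80, 80, 100]
r8 m[φ0→X7] = [54, 81, 54, 63]
r8 m[φ1→X2] = [9, 9, 7, 7]
r8 m[φ1→X5] = [1008, 756, 1134, 882]
r8 m[φ2→X7] = [20, 14, 16, 14]
r8 m[φ2→X12] = [567, 270, 486, 486]
r8 m[φ3→X12] = [2, 4, 2, 1]
r8 m[X2→φ0] = [9, 9, 7, 7]
r8 m[X2→φ1] = [126, 80, 80, 100]
r8 m[X5→φ1] = [1, 1, 1, 1]
r8 m[X7→φ0] = [20, 14, 16, 14]
r8 m[X7→φ2] = [54, 81, 54, 63]
r8 m[X12→φ2] = [2, 4, 2, 1]
r8 m[X12→φ3] = [567, 270, 486, 486]
fixed point reached at round 8
b[X12] = ⊗ incoming = [1134, 1080, 972, 486]

b[X12] = [1134, 1080, 972, 486]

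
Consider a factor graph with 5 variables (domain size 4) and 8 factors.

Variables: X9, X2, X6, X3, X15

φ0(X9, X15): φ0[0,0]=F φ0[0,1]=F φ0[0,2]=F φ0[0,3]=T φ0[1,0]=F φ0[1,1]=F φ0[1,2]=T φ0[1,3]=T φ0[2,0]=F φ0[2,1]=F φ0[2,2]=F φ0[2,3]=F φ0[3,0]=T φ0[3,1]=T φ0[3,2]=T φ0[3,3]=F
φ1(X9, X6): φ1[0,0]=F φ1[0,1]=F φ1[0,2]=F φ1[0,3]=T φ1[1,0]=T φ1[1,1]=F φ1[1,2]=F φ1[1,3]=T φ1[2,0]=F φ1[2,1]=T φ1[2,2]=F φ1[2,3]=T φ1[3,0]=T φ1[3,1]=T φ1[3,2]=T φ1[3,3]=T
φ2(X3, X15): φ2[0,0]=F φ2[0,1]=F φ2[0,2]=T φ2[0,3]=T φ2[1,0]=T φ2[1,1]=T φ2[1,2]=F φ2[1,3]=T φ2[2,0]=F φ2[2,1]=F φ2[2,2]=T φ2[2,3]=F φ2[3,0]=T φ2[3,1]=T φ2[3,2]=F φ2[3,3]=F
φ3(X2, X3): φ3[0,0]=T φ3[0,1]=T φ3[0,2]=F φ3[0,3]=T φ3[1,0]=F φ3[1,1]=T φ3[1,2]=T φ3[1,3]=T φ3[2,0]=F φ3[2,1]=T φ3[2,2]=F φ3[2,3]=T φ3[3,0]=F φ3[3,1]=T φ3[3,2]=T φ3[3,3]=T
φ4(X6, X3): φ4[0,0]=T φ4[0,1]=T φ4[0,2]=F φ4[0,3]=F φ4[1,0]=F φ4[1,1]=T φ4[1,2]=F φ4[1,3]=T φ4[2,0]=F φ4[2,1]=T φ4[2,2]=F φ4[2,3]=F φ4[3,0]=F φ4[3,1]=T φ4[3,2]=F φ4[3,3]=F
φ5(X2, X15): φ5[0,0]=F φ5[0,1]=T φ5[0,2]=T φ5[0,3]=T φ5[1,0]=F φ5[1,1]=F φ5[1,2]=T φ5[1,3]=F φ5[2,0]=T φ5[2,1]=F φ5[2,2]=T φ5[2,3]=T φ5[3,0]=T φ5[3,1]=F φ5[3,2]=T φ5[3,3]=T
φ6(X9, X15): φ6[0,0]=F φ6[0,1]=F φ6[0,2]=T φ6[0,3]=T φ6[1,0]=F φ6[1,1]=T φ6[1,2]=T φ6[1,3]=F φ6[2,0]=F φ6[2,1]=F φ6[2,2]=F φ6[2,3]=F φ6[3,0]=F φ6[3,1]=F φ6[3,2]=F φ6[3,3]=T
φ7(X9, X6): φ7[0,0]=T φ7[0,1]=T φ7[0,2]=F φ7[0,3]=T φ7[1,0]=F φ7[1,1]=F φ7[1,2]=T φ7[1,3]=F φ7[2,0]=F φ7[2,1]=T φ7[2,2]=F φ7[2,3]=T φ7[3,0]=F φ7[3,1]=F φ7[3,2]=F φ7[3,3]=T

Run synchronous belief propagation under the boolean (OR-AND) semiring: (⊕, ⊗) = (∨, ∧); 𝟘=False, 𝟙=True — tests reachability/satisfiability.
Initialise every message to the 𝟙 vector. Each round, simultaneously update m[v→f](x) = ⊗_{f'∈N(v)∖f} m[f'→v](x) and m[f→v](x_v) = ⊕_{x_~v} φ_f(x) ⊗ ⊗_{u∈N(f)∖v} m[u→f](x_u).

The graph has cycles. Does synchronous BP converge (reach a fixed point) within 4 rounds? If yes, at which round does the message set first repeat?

init: all messages = 𝟙 over 4 values
r1 m[φ0→X9] = [T, T, F, T]
r1 m[φ0→X15] = [T, T, T, T]
r1 m[φ1→X9] = [T, T, T, T]
r1 m[φ1→X6] = [T, T, T, T]
r1 m[φ2→X3] = [T, T, T, T]
r1 m[φ2→X15] = [T, T, T, T]
r1 m[φ3→X2] = [T, T, T, T]
r1 m[φ3→X3] = [T, T, T, T]
r1 m[φ4→X6] = [T, T, T, T]
r1 m[φ4→X3] = [T, T, F, T]
r1 m[φ5→X2] = [T, T, T, T]
r1 m[φ5→X15] = [T, T, T, T]
r1 m[φ6→X9] = [T, T, F, T]
r1 m[φ6→X15] = [F, T, T, T]
r1 m[φ7→X9] = [T, T, T, T]
r1 m[φ7→X6] = [T, T, T, T]
r1 m[X9→φ0] = [T, T, T, T]
r1 m[X9→φ1] = [T, T, T, T]
r1 m[X9→φ6] = [T, T, T, T]
r1 m[X9→φ7] = [T, T, T, T]
r1 m[X2→φ3] = [T, T, T, T]
r1 m[X2→φ5] = [T, T, T, T]
r1 m[X6→φ1] = [T, T, T, T]
r1 m[X6→φ4] = [T, T, T, T]
r1 m[X6→φ7] = [T, T, T, T]
r1 m[X3→φ2] = [T, T, T, T]
r1 m[X3→φ3] = [T, T, T, T]
r1 m[X3→φ4] = [T, T, T, T]
r1 m[X15→φ0] = [T, T, T, T]
r1 m[X15→φ2] = [T, T, T, T]
r1 m[X15→φ5] = [T, T, T, T]
r1 m[X15→φ6] = [T, T, T, T]
r2 m[φ0→X9] = [T, T, F, T]
r2 m[φ0→X15] = [T, T, T, T]
r2 m[φ1→X9] = [T, T, T, T]
r2 m[φ1→X6] = [T, T, T, T]
r2 m[φ2→X3] = [T, T, T, T]
r2 m[φ2→X15] = [T, T, T, T]
r2 m[φ3→X2] = [T, T, T, T]
r2 m[φ3→X3] = [T, T, T, T]
r2 m[φ4→X6] = [T, T, T, T]
r2 m[φ4→X3] = [T, T, F, T]
r2 m[φ5→X2] = [T, T, T, T]
r2 m[φ5→X15] = [T, T, T, T]
r2 m[φ6→X9] = [T, T, F, T]
r2 m[φ6→X15] = [F, T, T, T]
r2 m[φ7→X9] = [T, T, T, T]
r2 m[φ7→X6] = [T, T, T, T]
r2 m[X9→φ0] = [T, T, F, T]
r2 m[X9→φ1] = [T, T, F, T]
r2 m[X9→φ6] = [T, T, F, T]
r2 m[X9→φ7] = [T, T, F, T]
r2 m[X2→φ3] = [T, T, T, T]
r2 m[X2→φ5] = [T, T, T, T]
r2 m[X6→φ1] = [T, T, T, T]
r2 m[X6→φ4] = [T, T, T, T]
r2 m[X6→φ7] = [T, T, T, T]
r2 m[X3→φ2] = [T, T, F, T]
r2 m[X3→φ3] = [T, T, F, T]
r2 m[X3→φ4] = [T, T, T, T]
r2 m[X15→φ0] = [F, T, T, T]
r2 m[X15→φ2] = [F, T, T, T]
r2 m[X15→φ5] = [F, T, T, T]
r2 m[X15→φ6] = [T, T, T, T]
r3 m[φ0→X9] = [T, T, F, T]
r3 m[φ0→X15] = [T, T, T, T]
r3 m[φ1→X9] = [T, T, T, T]
r3 m[φ1→X6] = [T, T, T, T]
r3 m[φ2→X3] = [T, T, T, T]
r3 m[φ2→X15] = [T, T, T, T]
r3 m[φ3→X2] = [T, T, T, T]
r3 m[φ3→X3] = [T, T, T, T]
r3 m[φ4→X6] = [T, T, T, T]
r3 m[φ4→X3] = [T, T, F, T]
r3 m[φ5→X2] = [T, T, T, T]
r3 m[φ5→X15] = [T, T, T, T]
r3 m[φ6→X9] = [T, T, F, T]
r3 m[φ6→X15] = [F, T, T, T]
r3 m[φ7→X9] = [T, T, T, T]
r3 m[φ7→X6] = [T, T, T, T]
r3 m[X9→φ0] = [T, T, F, T]
r3 m[X9→φ1] = [T, T, F, T]
r3 m[X9→φ6] = [T, T, F, T]
r3 m[X9→φ7] = [T, T, F, T]
r3 m[X2→φ3] = [T, T, T, T]
r3 m[X2→φ5] = [T, T, T, T]
r3 m[X6→φ1] = [T, T, T, T]
r3 m[X6→φ4] = [T, T, T, T]
r3 m[X6→φ7] = [T, T, T, T]
r3 m[X3→φ2] = [T, T, F, T]
r3 m[X3→φ3] = [T, T, F, T]
r3 m[X3→φ4] = [T, T, T, T]
r3 m[X15→φ0] = [F, T, T, T]
r3 m[X15→φ2] = [F, T, T, T]
r3 m[X15→φ5] = [F, T, T, T]
r3 m[X15→φ6] = [T, T, T, T]
fixed point reached at round 3
messages reach a fixed point at round 3

CONVERGED at round 3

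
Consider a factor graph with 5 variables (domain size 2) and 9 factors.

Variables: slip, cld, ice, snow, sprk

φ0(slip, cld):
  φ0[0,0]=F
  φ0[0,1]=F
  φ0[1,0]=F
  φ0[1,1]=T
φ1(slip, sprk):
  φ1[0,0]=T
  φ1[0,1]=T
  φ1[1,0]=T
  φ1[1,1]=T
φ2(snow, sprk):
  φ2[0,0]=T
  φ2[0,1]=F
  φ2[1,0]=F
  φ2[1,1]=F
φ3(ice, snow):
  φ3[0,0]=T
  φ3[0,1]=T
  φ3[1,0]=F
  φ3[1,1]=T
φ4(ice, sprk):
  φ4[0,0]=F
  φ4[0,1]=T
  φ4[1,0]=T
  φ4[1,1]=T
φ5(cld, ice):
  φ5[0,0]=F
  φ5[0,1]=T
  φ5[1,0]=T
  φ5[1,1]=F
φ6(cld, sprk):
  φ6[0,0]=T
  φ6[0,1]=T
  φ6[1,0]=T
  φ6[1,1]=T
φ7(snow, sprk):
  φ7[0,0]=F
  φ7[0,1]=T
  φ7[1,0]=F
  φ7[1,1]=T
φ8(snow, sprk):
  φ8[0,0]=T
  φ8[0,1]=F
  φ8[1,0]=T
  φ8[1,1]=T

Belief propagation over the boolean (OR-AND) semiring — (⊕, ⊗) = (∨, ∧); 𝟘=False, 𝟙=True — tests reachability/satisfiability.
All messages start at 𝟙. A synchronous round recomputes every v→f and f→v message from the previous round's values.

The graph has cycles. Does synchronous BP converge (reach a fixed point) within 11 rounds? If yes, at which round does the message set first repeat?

CONVERGED at round 8

init: all messages = 𝟙 over 2 values
r1 m[φ0→slip] = [F, T]
r1 m[φ0→cld] = [F, T]
r1 m[φ1→slip] = [T, T]
r1 m[φ1→sprk] = [T, T]
r1 m[φ2→snow] = [T, F]
r1 m[φ2→sprk] = [T, F]
r1 m[φ3→ice] = [T, T]
r1 m[φ3→snow] = [T, T]
r1 m[φ4→ice] = [T, T]
r1 m[φ4→sprk] = [T, T]
r1 m[φ5→cld] = [T, T]
r1 m[φ5→ice] = [T, T]
r1 m[φ6→cld] = [T, T]
r1 m[φ6→sprk] = [T, T]
r1 m[φ7→snow] = [T, T]
r1 m[φ7→sprk] = [F, T]
r1 m[φ8→snow] = [T, T]
r1 m[φ8→sprk] = [T, T]
r1 m[slip→φ0] = [T, T]
r1 m[slip→φ1] = [T, T]
r1 m[cld→φ0] = [T, T]
r1 m[cld→φ5] = [T, T]
r1 m[cld→φ6] = [T, T]
r1 m[ice→φ3] = [T, T]
r1 m[ice→φ4] = [T, T]
r1 m[ice→φ5] = [T, T]
r1 m[snow→φ2] = [T, T]
r1 m[snow→φ3] = [T, T]
r1 m[snow→φ7] = [T, T]
r1 m[snow→φ8] = [T, T]
r1 m[sprk→φ1] = [T, T]
r1 m[sprk→φ2] = [T, T]
r1 m[sprk→φ4] = [T, T]
r1 m[sprk→φ6] = [T, T]
r1 m[sprk→φ7] = [T, T]
r1 m[sprk→φ8] = [T, T]
r2 m[φ0→slip] = [F, T]
r2 m[φ0→cld] = [F, T]
r2 m[φ1→slip] = [T, T]
r2 m[φ1→sprk] = [T, T]
r2 m[φ2→snow] = [T, F]
r2 m[φ2→sprk] = [T, F]
r2 m[φ3→ice] = [T, T]
r2 m[φ3→snow] = [T, T]
r2 m[φ4→ice] = [T, T]
r2 m[φ4→sprk] = [T, T]
r2 m[φ5→cld] = [T, T]
r2 m[φ5→ice] = [T, T]
r2 m[φ6→cld] = [T, T]
r2 m[φ6→sprk] = [T, T]
r2 m[φ7→snow] = [T, T]
r2 m[φ7→sprk] = [F, T]
r2 m[φ8→snow] = [T, T]
r2 m[φ8→sprk] = [T, T]
r2 m[slip→φ0] = [T, T]
r2 m[slip→φ1] = [F, T]
r2 m[cld→φ0] = [T, T]
r2 m[cld→φ5] = [F, T]
r2 m[cld→φ6] = [F, T]
r2 m[ice→φ3] = [T, T]
r2 m[ice→φ4] = [T, T]
r2 m[ice→φ5] = [T, T]
r2 m[snow→φ2] = [T, T]
r2 m[snow→φ3] = [T, F]
r2 m[snow→φ7] = [T, F]
r2 m[snow→φ8] = [T, F]
r2 m[sprk→φ1] = [F, F]
r2 m[sprk→φ2] = [F, T]
r2 m[sprk→φ4] = [F, F]
r2 m[sprk→φ6] = [F, F]
r2 m[sprk→φ7] = [T, F]
r2 m[sprk→φ8] = [F, F]
r3 m[φ0→slip] = [F, T]
r3 m[φ0→cld] = [F, T]
r3 m[φ1→slip] = [F, F]
r3 m[φ1→sprk] = [T, T]
r3 m[φ2→snow] = [F, F]
r3 m[φ2→sprk] = [T, F]
r3 m[φ3→ice] = [T, F]
r3 m[φ3→snow] = [T, T]
r3 m[φ4→ice] = [F, F]
r3 m[φ4→sprk] = [T, T]
r3 m[φ5→cld] = [T, T]
r3 m[φ5→ice] = [T, F]
r3 m[φ6→cld] = [F, F]
r3 m[φ6→sprk] = [T, T]
r3 m[φ7→snow] = [F, F]
r3 m[φ7→sprk] = [F, T]
r3 m[φ8→snow] = [F, F]
r3 m[φ8→sprk] = [T, F]
r3 m[slip→φ0] = [T, T]
r3 m[slip→φ1] = [F, T]
r3 m[cld→φ0] = [T, T]
r3 m[cld→φ5] = [F, T]
r3 m[cld→φ6] = [F, T]
r3 m[ice→φ3] = [T, T]
r3 m[ice→φ4] = [T, T]
r3 m[ice→φ5] = [T, T]
r3 m[snow→φ2] = [T, T]
r3 m[snow→φ3] = [T, F]
r3 m[snow→φ7] = [T, F]
r3 m[snow→φ8] = [T, F]
r3 m[sprk→φ1] = [F, F]
r3 m[sprk→φ2] = [F, T]
r3 m[sprk→φ4] = [F, F]
r3 m[sprk→φ6] = [F, F]
r3 m[sprk→φ7] = [T, F]
r3 m[sprk→φ8] = [F, F]
r4 m[φ0→slip] = [F, T]
r4 m[φ0→cld] = [F, T]
r4 m[φ1→slip] = [F, F]
r4 m[φ1→sprk] = [T, T]
r4 m[φ2→snow] = [F, F]
r4 m[φ2→sprk] = [T, F]
r4 m[φ3→ice] = [T, F]
r4 m[φ3→snow] = [T, T]
r4 m[φ4→ice] = [F, F]
r4 m[φ4→sprk] = [T, T]
r4 m[φ5→cld] = [T, T]
r4 m[φ5→ice] = [T, F]
r4 m[φ6→cld] = [F, F]
r4 m[φ6→sprk] = [T, T]
r4 m[φ7→snow] = [F, F]
r4 m[φ7→sprk] = [F, T]
r4 m[φ8→snow] = [F, F]
r4 m[φ8→sprk] = [T, F]
r4 m[slip→φ0] = [F, F]
r4 m[slip→φ1] = [F, T]
r4 m[cld→φ0] = [F, F]
r4 m[cld→φ5] = [F, F]
r4 m[cld→φ6] = [F, T]
r4 m[ice→φ3] = [F, F]
r4 m[ice→φ4] = [T, F]
r4 m[ice→φ5] = [F, F]
r4 m[snow→φ2] = [F, F]
r4 m[snow→φ3] = [F, F]
r4 m[snow→φ7] = [F, F]
r4 m[snow→φ8] = [F, F]
r4 m[sprk→φ1] = [F, F]
r4 m[sprk→φ2] = [F, F]
r4 m[sprk→φ4] = [F, F]
r4 m[sprk→φ6] = [F, F]
r4 m[sprk→φ7] = [T, F]
r4 m[sprk→φ8] = [F, F]
r5 m[φ0→slip] = [F, F]
r5 m[φ0→cld] = [F, F]
r5 m[φ1→slip] = [F, F]
r5 m[φ1→sprk] = [T, T]
r5 m[φ2→snow] = [F, F]
r5 m[φ2→sprk] = [F, F]
r5 m[φ3→ice] = [F, F]
r5 m[φ3→snow] = [F, F]
r5 m[φ4→ice] = [F, F]
r5 m[φ4→sprk] = [F, T]
r5 m[φ5→cld] = [F, F]
r5 m[φ5→ice] = [F, F]
r5 m[φ6→cld] = [F, F]
r5 m[φ6→sprk] = [T, T]
r5 m[φ7→snow] = [F, F]
r5 m[φ7→sprk] = [F, F]
r5 m[φ8→snow] = [F, F]
r5 m[φ8→sprk] = [F, F]
r5 m[slip→φ0] = [F, F]
r5 m[slip→φ1] = [F, T]
r5 m[cld→φ0] = [F, F]
r5 m[cld→φ5] = [F, F]
r5 m[cld→φ6] = [F, T]
r5 m[ice→φ3] = [F, F]
r5 m[ice→φ4] = [T, F]
r5 m[ice→φ5] = [F, F]
r5 m[snow→φ2] = [F, F]
r5 m[snow→φ3] = [F, F]
r5 m[snow→φ7] = [F, F]
r5 m[snow→φ8] = [F, F]
r5 m[sprk→φ1] = [F, F]
r5 m[sprk→φ2] = [F, F]
r5 m[sprk→φ4] = [F, F]
r5 m[sprk→φ6] = [F, F]
r5 m[sprk→φ7] = [T, F]
r5 m[sprk→φ8] = [F, F]
r6 m[φ0→slip] = [F, F]
r6 m[φ0→cld] = [F, F]
r6 m[φ1→slip] = [F, F]
r6 m[φ1→sprk] = [T, T]
r6 m[φ2→snow] = [F, F]
r6 m[φ2→sprk] = [F, F]
r6 m[φ3→ice] = [F, F]
r6 m[φ3→snow] = [F, F]
r6 m[φ4→ice] = [F, F]
r6 m[φ4→sprk] = [F, T]
r6 m[φ5→cld] = [F, F]
r6 m[φ5→ice] = [F, F]
r6 m[φ6→cld] = [F, F]
r6 m[φ6→sprk] = [T, T]
r6 m[φ7→snow] = [F, F]
r6 m[φ7→sprk] = [F, F]
r6 m[φ8→snow] = [F, F]
r6 m[φ8→sprk] = [F, F]
r6 m[slip→φ0] = [F, F]
r6 m[slip→φ1] = [F, F]
r6 m[cld→φ0] = [F, F]
r6 m[cld→φ5] = [F, F]
r6 m[cld→φ6] = [F, F]
r6 m[ice→φ3] = [F, F]
r6 m[ice→φ4] = [F, F]
r6 m[ice→φ5] = [F, F]
r6 m[snow→φ2] = [F, F]
r6 m[snow→φ3] = [F, F]
r6 m[snow→φ7] = [F, F]
r6 m[snow→φ8] = [F, F]
r6 m[sprk→φ1] = [F, F]
r6 m[sprk→φ2] = [F, F]
r6 m[sprk→φ4] = [F, F]
r6 m[sprk→φ6] = [F, F]
r6 m[sprk→φ7] = [F, F]
r6 m[sprk→φ8] = [F, F]
r7 m[φ0→slip] = [F, F]
r7 m[φ0→cld] = [F, F]
r7 m[φ1→slip] = [F, F]
r7 m[φ1→sprk] = [F, F]
r7 m[φ2→snow] = [F, F]
r7 m[φ2→sprk] = [F, F]
r7 m[φ3→ice] = [F, F]
r7 m[φ3→snow] = [F, F]
r7 m[φ4→ice] = [F, F]
r7 m[φ4→sprk] = [F, F]
r7 m[φ5→cld] = [F, F]
r7 m[φ5→ice] = [F, F]
r7 m[φ6→cld] = [F, F]
r7 m[φ6→sprk] = [F, F]
r7 m[φ7→snow] = [F, F]
r7 m[φ7→sprk] = [F, F]
r7 m[φ8→snow] = [F, F]
r7 m[φ8→sprk] = [F, F]
r7 m[slip→φ0] = [F, F]
r7 m[slip→φ1] = [F, F]
r7 m[cld→φ0] = [F, F]
r7 m[cld→φ5] = [F, F]
r7 m[cld→φ6] = [F, F]
r7 m[ice→φ3] = [F, F]
r7 m[ice→φ4] = [F, F]
r7 m[ice→φ5] = [F, F]
r7 m[snow→φ2] = [F, F]
r7 m[snow→φ3] = [F, F]
r7 m[snow→φ7] = [F, F]
r7 m[snow→φ8] = [F, F]
r7 m[sprk→φ1] = [F, F]
r7 m[sprk→φ2] = [F, F]
r7 m[sprk→φ4] = [F, F]
r7 m[sprk→φ6] = [F, F]
r7 m[sprk→φ7] = [F, F]
r7 m[sprk→φ8] = [F, F]
r8 m[φ0→slip] = [F, F]
r8 m[φ0→cld] = [F, F]
r8 m[φ1→slip] = [F, F]
r8 m[φ1→sprk] = [F, F]
r8 m[φ2→snow] = [F, F]
r8 m[φ2→sprk] = [F, F]
r8 m[φ3→ice] = [F, F]
r8 m[φ3→snow] = [F, F]
r8 m[φ4→ice] = [F, F]
r8 m[φ4→sprk] = [F, F]
r8 m[φ5→cld] = [F, F]
r8 m[φ5→ice] = [F, F]
r8 m[φ6→cld] = [F, F]
r8 m[φ6→sprk] = [F, F]
r8 m[φ7→snow] = [F, F]
r8 m[φ7→sprk] = [F, F]
r8 m[φ8→snow] = [F, F]
r8 m[φ8→sprk] = [F, F]
r8 m[slip→φ0] = [F, F]
r8 m[slip→φ1] = [F, F]
r8 m[cld→φ0] = [F, F]
r8 m[cld→φ5] = [F, F]
r8 m[cld→φ6] = [F, F]
r8 m[ice→φ3] = [F, F]
r8 m[ice→φ4] = [F, F]
r8 m[ice→φ5] = [F, F]
r8 m[snow→φ2] = [F, F]
r8 m[snow→φ3] = [F, F]
r8 m[snow→φ7] = [F, F]
r8 m[snow→φ8] = [F, F]
r8 m[sprk→φ1] = [F, F]
r8 m[sprk→φ2] = [F, F]
r8 m[sprk→φ4] = [F, F]
r8 m[sprk→φ6] = [F, F]
r8 m[sprk→φ7] = [F, F]
r8 m[sprk→φ8] = [F, F]
fixed point reached at round 8
messages reach a fixed point at round 8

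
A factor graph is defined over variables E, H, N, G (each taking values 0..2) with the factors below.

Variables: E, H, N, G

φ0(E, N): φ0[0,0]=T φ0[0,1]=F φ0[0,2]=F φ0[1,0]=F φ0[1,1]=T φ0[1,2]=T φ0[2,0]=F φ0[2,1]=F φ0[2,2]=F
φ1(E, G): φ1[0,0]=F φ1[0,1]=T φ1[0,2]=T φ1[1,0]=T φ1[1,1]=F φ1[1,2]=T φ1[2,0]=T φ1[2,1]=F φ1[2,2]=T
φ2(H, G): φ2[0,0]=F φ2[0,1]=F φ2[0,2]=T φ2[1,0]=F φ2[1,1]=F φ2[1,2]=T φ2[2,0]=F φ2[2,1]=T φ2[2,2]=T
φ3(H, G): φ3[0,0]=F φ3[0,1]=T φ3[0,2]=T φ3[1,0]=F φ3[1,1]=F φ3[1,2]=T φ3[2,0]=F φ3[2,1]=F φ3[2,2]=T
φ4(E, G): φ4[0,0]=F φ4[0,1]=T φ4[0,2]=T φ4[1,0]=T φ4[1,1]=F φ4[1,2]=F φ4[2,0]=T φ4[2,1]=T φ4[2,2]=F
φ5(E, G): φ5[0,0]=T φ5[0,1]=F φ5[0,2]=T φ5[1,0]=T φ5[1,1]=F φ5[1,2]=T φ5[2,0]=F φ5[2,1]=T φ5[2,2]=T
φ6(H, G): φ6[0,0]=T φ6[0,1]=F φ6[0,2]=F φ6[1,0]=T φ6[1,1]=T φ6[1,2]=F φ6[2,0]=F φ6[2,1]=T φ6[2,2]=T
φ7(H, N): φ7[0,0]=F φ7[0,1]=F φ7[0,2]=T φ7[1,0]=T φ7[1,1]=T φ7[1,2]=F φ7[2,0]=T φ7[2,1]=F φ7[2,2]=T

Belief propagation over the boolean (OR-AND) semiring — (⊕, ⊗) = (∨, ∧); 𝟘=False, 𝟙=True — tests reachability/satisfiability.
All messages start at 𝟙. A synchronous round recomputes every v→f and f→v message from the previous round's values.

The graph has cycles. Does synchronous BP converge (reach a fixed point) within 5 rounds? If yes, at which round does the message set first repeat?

init: all messages = 𝟙 over 3 values
r1 m[φ0→E] = [T, T, F]
r1 m[φ0→N] = [T, T, T]
r1 m[φ1→E] = [T, T, T]
r1 m[φ1→G] = [T, T, T]
r1 m[φ2→H] = [T, T, T]
r1 m[φ2→G] = [F, T, T]
r1 m[φ3→H] = [T, T, T]
r1 m[φ3→G] = [F, T, T]
r1 m[φ4→E] = [T, T, T]
r1 m[φ4→G] = [T, T, T]
r1 m[φ5→E] = [T, T, T]
r1 m[φ5→G] = [T, T, T]
r1 m[φ6→H] = [T, T, T]
r1 m[φ6→G] = [T, T, T]
r1 m[φ7→H] = [T, T, T]
r1 m[φ7→N] = [T, T, T]
r1 m[E→φ0] = [T, T, T]
r1 m[E→φ1] = [T, T, T]
r1 m[E→φ4] = [T, T, T]
r1 m[E→φ5] = [T, T, T]
r1 m[H→φ2] = [T, T, T]
r1 m[H→φ3] = [T, T, T]
r1 m[H→φ6] = [T, T, T]
r1 m[H→φ7] = [T, T, T]
r1 m[N→φ0] = [T, T, T]
r1 m[N→φ7] = [T, T, T]
r1 m[G→φ1] = [T, T, T]
r1 m[G→φ2] = [T, T, T]
r1 m[G→φ3] = [T, T, T]
r1 m[G→φ4] = [T, T, T]
r1 m[G→φ5] = [T, T, T]
r1 m[G→φ6] = [T, T, T]
r2 m[φ0→E] = [T, T, F]
r2 m[φ0→N] = [T, T, T]
r2 m[φ1→E] = [T, T, T]
r2 m[φ1→G] = [T, T, T]
r2 m[φ2→H] = [T, T, T]
r2 m[φ2→G] = [F, T, T]
r2 m[φ3→H] = [T, T, T]
r2 m[φ3→G] = [F, T, T]
r2 m[φ4→E] = [T, T, T]
r2 m[φ4→G] = [T, T, T]
r2 m[φ5→E] = [T, T, T]
r2 m[φ5→G] = [T, T, T]
r2 m[φ6→H] = [T, T, T]
r2 m[φ6→G] = [T, T, T]
r2 m[φ7→H] = [T, T, T]
r2 m[φ7→N] = [T, T, T]
r2 m[E→φ0] = [T, T, T]
r2 m[E→φ1] = [T, T, F]
r2 m[E→φ4] = [T, T, F]
r2 m[E→φ5] = [T, T, F]
r2 m[H→φ2] = [T, T, T]
r2 m[H→φ3] = [T, T, T]
r2 m[H→φ6] = [T, T, T]
r2 m[H→φ7] = [T, T, T]
r2 m[N→φ0] = [T, T, T]
r2 m[N→φ7] = [T, T, T]
r2 m[G→φ1] = [F, T, T]
r2 m[G→φ2] = [F, T, T]
r2 m[G→φ3] = [F, T, T]
r2 m[G→φ4] = [F, T, T]
r2 m[G→φ5] = [F, T, T]
r2 m[G→φ6] = [F, T, T]
r3 m[φ0→E] = [T, T, F]
r3 m[φ0→N] = [T, T, T]
r3 m[φ1→E] = [T, T, T]
r3 m[φ1→G] = [T, T, T]
r3 m[φ2→H] = [T, T, T]
r3 m[φ2→G] = [F, T, T]
r3 m[φ3→H] = [T, T, T]
r3 m[φ3→G] = [F, T, T]
r3 m[φ4→E] = [T, F, T]
r3 m[φ4→G] = [T, T, T]
r3 m[φ5→E] = [T, T, T]
r3 m[φ5→G] = [T, F, T]
r3 m[φ6→H] = [F, T, T]
r3 m[φ6→G] = [T, T, T]
r3 m[φ7→H] = [T, T, T]
r3 m[φ7→N] = [T, T, T]
r3 m[E→φ0] = [T, T, T]
r3 m[E→φ1] = [T, T, F]
r3 m[E→φ4] = [T, T, F]
r3 m[E→φ5] = [T, T, F]
r3 m[H→φ2] = [T, T, T]
r3 m[H→φ3] = [T, T, T]
r3 m[H→φ6] = [T, T, T]
r3 m[H→φ7] = [T, T, T]
r3 m[N→φ0] = [T, T, T]
r3 m[N→φ7] = [T, T, T]
r3 m[G→φ1] = [F, T, T]
r3 m[G→φ2] = [F, T, T]
r3 m[G→φ3] = [F, T, T]
r3 m[G→φ4] = [F, T, T]
r3 m[G→φ5] = [F, T, T]
r3 m[G→φ6] = [F, T, T]
r4 m[φ0→E] = [T, T, F]
r4 m[φ0→N] = [T, T, T]
r4 m[φ1→E] = [T, T, T]
r4 m[φ1→G] = [T, T, T]
r4 m[φ2→H] = [T, T, T]
r4 m[φ2→G] = [F, T, T]
r4 m[φ3→H] = [T, T, T]
r4 m[φ3→G] = [F, T, T]
r4 m[φ4→E] = [T, F, T]
r4 m[φ4→G] = [T, T, T]
r4 m[φ5→E] = [T, T, T]
r4 m[φ5→G] = [T, F, T]
r4 m[φ6→H] = [F, T, T]
r4 m[φ6→G] = [T, T, T]
r4 m[φ7→H] = [T, T, T]
r4 m[φ7→N] = [T, T, T]
r4 m[E→φ0] = [T, F, T]
r4 m[E→φ1] = [T, F, F]
r4 m[E→φ4] = [T, T, F]
r4 m[E→φ5] = [T, F, F]
r4 m[H→φ2] = [F, T, T]
r4 m[H→φ3] = [F, T, T]
r4 m[H→φ6] = [T, T, T]
r4 m[H→φ7] = [F, T, T]
r4 m[N→φ0] = [T, T, T]
r4 m[N→φ7] = [T, T, T]
r4 m[G→φ1] = [F, F, T]
r4 m[G→φ2] = [F, F, T]
r4 m[G→φ3] = [F, F, T]
r4 m[G→φ4] = [F, F, T]
r4 m[G→φ5] = [F, T, T]
r4 m[G→φ6] = [F, F, T]
r5 m[φ0→E] = [T, T, F]
r5 m[φ0→N] = [T, F, F]
r5 m[φ1→E] = [T, T, T]
r5 m[φ1→G] = [F, T, T]
r5 m[φ2→H] = [T, T, T]
r5 m[φ2→G] = [F, T, T]
r5 m[φ3→H] = [T, T, T]
r5 m[φ3→G] = [F, F, T]
r5 m[φ4→E] = [T, F, F]
r5 m[φ4→G] = [T, T, T]
r5 m[φ5→E] = [T, T, T]
r5 m[φ5→G] = [T, F, T]
r5 m[φ6→H] = [F, F, T]
r5 m[φ6→G] = [T, T, T]
r5 m[φ7→H] = [T, T, T]
r5 m[φ7→N] = [T, T, T]
r5 m[E→φ0] = [T, F, T]
r5 m[E→φ1] = [T, F, F]
r5 m[E→φ4] = [T, T, F]
r5 m[E→φ5] = [T, F, F]
r5 m[H→φ2] = [F, T, T]
r5 m[H→φ3] = [F, T, T]
r5 m[H→φ6] = [T, T, T]
r5 m[H→φ7] = [F, T, T]
r5 m[N→φ0] = [T, T, T]
r5 m[N→φ7] = [T, T, T]
r5 m[G→φ1] = [F, F, T]
r5 m[G→φ2] = [F, F, T]
r5 m[G→φ3] = [F, F, T]
r5 m[G→φ4] = [F, F, T]
r5 m[G→φ5] = [F, T, T]
r5 m[G→φ6] = [F, F, T]
no fixed point within 5 rounds

NOT CONVERGED within 5 rounds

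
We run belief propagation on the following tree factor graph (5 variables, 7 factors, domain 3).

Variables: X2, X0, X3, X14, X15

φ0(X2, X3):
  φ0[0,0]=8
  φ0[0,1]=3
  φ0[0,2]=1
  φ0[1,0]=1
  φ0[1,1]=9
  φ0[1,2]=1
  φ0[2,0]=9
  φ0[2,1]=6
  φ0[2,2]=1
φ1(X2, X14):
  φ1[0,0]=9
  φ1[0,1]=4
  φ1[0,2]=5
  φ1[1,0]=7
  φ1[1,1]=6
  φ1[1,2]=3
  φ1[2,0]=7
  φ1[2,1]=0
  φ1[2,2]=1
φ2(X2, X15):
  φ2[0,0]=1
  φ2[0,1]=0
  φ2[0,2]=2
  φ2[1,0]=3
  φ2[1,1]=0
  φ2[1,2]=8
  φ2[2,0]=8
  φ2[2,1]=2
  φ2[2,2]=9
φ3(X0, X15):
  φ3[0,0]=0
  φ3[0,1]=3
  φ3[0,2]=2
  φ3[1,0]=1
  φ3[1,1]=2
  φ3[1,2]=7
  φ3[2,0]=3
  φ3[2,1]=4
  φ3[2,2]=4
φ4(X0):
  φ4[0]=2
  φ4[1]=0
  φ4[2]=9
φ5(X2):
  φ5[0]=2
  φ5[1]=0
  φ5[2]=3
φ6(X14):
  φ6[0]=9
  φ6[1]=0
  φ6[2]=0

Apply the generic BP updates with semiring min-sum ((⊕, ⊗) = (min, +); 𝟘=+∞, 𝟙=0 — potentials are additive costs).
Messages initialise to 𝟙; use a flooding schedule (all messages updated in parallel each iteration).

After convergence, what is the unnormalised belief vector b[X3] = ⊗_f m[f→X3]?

init: all messages = 𝟙 over 3 values
r1 m[φ0→X2] = [1, 1, 1]
r1 m[φ0→X3] = [1, 3, 1]
r1 m[φ1→X2] = [4, 3, 0]
r1 m[φ1→X14] = [7, 0, 1]
r1 m[φ2→X2] = [0, 0, 2]
r1 m[φ2→X15] = [1, 0, 2]
r1 m[φ3→X0] = [0, 1, 3]
r1 m[φ3→X15] = [0, 2, 2]
r1 m[φ4→X0] = [2, 0, 9]
r1 m[φ5→X2] = [2, 0, 3]
r1 m[φ6→X14] = [9, 0, 0]
r1 m[X2→φ0] = [0, 0, 0]
r1 m[X2→φ1] = [0, 0, 0]
r1 m[X2→φ2] = [0, 0, 0]
r1 m[X2→φ5] = [0, 0, 0]
r1 m[X0→φ3] = [0, 0, 0]
r1 m[X0→φ4] = [0, 0, 0]
r1 m[X3→φ0] = [0, 0, 0]
r1 m[X14→φ1] = [0, 0, 0]
r1 m[X14→φ6] = [0, 0, 0]
r1 m[X15→φ2] = [0, 0, 0]
r1 m[X15→φ3] = [0, 0, 0]
r2 m[φ0→X2] = [1, 1, 1]
r2 m[φ0→X3] = [1, 3, 1]
r2 m[φ1→X2] = [4, 3, 0]
r2 m[φ1→X14] = [7, 0, 1]
r2 m[φ2→X2] = [0, 0, 2]
r2 m[φ2→X15] = [1, 0, 2]
r2 m[φ3→X0] = [0, 1, 3]
r2 m[φ3→X15] = [0, 2, 2]
r2 m[φ4→X0] = [2, 0, 9]
r2 m[φ5→X2] = [2, 0, 3]
r2 m[φ6→X14] = [9, 0, 0]
r2 m[X2→φ0] = [6, 3, 5]
r2 m[X2→φ1] = [3, 1, 6]
r2 m[X2→φ2] = [7, 4, 4]
r2 m[X2→φ5] = [5, 4, 3]
r2 m[X0→φ3] = [2, 0, 9]
r2 m[X0→φ4] = [0, 1, 3]
r2 m[X3→φ0] = [0, 0, 0]
r2 m[X14→φ1] = [9, 0, 0]
r2 m[X14→φ6] = [7, 0, 1]
r2 m[X15→φ2] = [0, 2, 2]
r2 m[X15→φ3] = [1, 0, 2]
r3 m[φ0→X2] = [1, 1, 1]
r3 m[φ0→X3] = [4, 9, 4]
r3 m[φ1→X2] = [4, 3, 0]
r3 m[φ1→X14] = [8, 6, 4]
r3 m[φ2→X2] = [1, 2, 4]
r3 m[φ2→X15] = [7, 4, 9]
r3 m[φ3→X0] = [1, 2, 4]
r3 m[φ3→X15] = [1, 2, 4]
r3 m[φ4→X0] = [2, 0, 9]
r3 m[φ5→X2] = [2, 0, 3]
r3 m[φ6→X14] = [9, 0, 0]
r3 m[X2→φ0] = [6, 3, 5]
r3 m[X2→φ1] = [3, 1, 6]
r3 m[X2→φ2] = [7, 4, 4]
r3 m[X2→φ5] = [5, 4, 3]
r3 m[X0→φ3] = [2, 0, 9]
r3 m[X0→φ4] = [0, 1, 3]
r3 m[X3→φ0] = [0, 0, 0]
r3 m[X14→φ1] = [9, 0, 0]
r3 m[X14→φ6] = [7, 0, 1]
r3 m[X15→φ2] = [0, 2, 2]
r3 m[X15→φ3] = [1, 0, 2]
r4 m[φ0→X2] = [1, 1, 1]
r4 m[φ0→X3] = [4, 9, 4]
r4 m[φ1→X2] = [4, 3, 0]
r4 m[φ1→X14] = [8, 6, 4]
r4 m[φ2→X2] = [1, 2, 4]
r4 m[φ2→X15] = [7, 4, 9]
r4 m[φ3→X0] = [1, 2, 4]
r4 m[φ3→X15] = [1, 2, 4]
r4 m[φ4→X0] = [2, 0, 9]
r4 m[φ5→X2] = [2, 0, 3]
r4 m[φ6→X14] = [9, 0, 0]
r4 m[X2→φ0] = [7, 5, 7]
r4 m[X2→φ1] = [4, 3, 8]
r4 m[X2→φ2] = [7, 4, 4]
r4 m[X2→φ5] = [6, 6, 5]
r4 m[X0→φ3] = [2, 0, 9]
r4 m[X0→φ4] = [1, 2, 4]
r4 m[X3→φ0] = [0, 0, 0]
r4 m[X14→φ1] = [9, 0, 0]
r4 m[X14→φ6] = [8, 6, 4]
r4 m[X15→φ2] = [1, 2, 4]
r4 m[X15→φ3] = [7, 4, 9]
r5 m[φ0→X2] = [1, 1, 1]
r5 m[φ0→X3] = [6, 10, 6]
r5 m[φ1→X2] = [4, 3, 0]
r5 m[φ1→X14] = [10, 8, 6]
r5 m[φ2→X2] = [2, 2, 4]
r5 m[φ2→X15] = [7, 4, 9]
r5 m[φ3→X0] = [7, 6, 8]
r5 m[φ3→X15] = [1, 2, 4]
r5 m[φ4→X0] = [2, 0, 9]
r5 m[φ5→X2] = [2, 0, 3]
r5 m[φ6→X14] = [9, 0, 0]
r5 m[X2→φ0] = [7, 5, 7]
r5 m[X2→φ1] = [4, 3, 8]
r5 m[X2→φ2] = [7, 4, 4]
r5 m[X2→φ5] = [6, 6, 5]
r5 m[X0→φ3] = [2, 0, 9]
r5 m[X0→φ4] = [1, 2, 4]
r5 m[X3→φ0] = [0, 0, 0]
r5 m[X14→φ1] = [9, 0, 0]
r5 m[X14→φ6] = [8, 6, 4]
r5 m[X15→φ2] = [1, 2, 4]
r5 m[X15→φ3] = [7, 4, 9]
r6 m[φ0→X2] = [1, 1, 1]
r6 m[φ0→X3] = [6, 10, 6]
r6 m[φ1→X2] = [4, 3, 0]
r6 m[φ1→X14] = [10, 8, 6]
r6 m[φ2→X2] = [2, 2, 4]
r6 m[φ2→X15] = [7, 4, 9]
r6 m[φ3→X0] = [7, 6, 8]
r6 m[φ3→X15] = [1, 2, 4]
r6 m[φ4→X0] = [2, 0, 9]
r6 m[φ5→X2] = [2, 0, 3]
r6 m[φ6→X14] = [9, 0, 0]
r6 m[X2→φ0] = [8, 5, 7]
r6 m[X2→φ1] = [5, 3, 8]
r6 m[X2→φ2] = [7, 4, 4]
r6 m[X2→φ5] = [7, 6, 5]
r6 m[X0→φ3] = [2, 0, 9]
r6 m[X0→φ4] = [7, 6, 8]
r6 m[X3→φ0] = [0, 0, 0]
r6 m[X14→φ1] = [9, 0, 0]
r6 m[X14→φ6] = [10, 8, 6]
r6 m[X15→φ2] = [1, 2, 4]
r6 m[X15→φ3] = [7, 4, 9]
r7 m[φ0→X2] = [1, 1, 1]
r7 m[φ0→X3] = [6, 11, 6]
r7 m[φ1→X2] = [4, 3, 0]
r7 m[φ1→X14] = [10, 8, 6]
r7 m[φ2→X2] = [2, 2, 4]
r7 m[φ2→X15] = [7, 4, 9]
r7 m[φ3→X0] = [7, 6, 8]
r7 m[φ3→X15] = [1, 2, 4]
r7 m[φ4→X0] = [2, 0, 9]
r7 m[φ5→X2] = [2, 0, 3]
r7 m[φ6→X14] = [9, 0, 0]
r7 m[X2→φ0] = [8, 5, 7]
r7 m[X2→φ1] = [5, 3, 8]
r7 m[X2→φ2] = [7, 4, 4]
r7 m[X2→φ5] = [7, 6, 5]
r7 m[X0→φ3] = [2, 0, 9]
r7 m[X0→φ4] = [7, 6, 8]
r7 m[X3→φ0] = [0, 0, 0]
r7 m[X14→φ1] = [9, 0, 0]
r7 m[X14→φ6] = [10, 8, 6]
r7 m[X15→φ2] = [1, 2, 4]
r7 m[X15→φ3] = [7, 4, 9]
r8 m[φ0→X2] = [1, 1, 1]
r8 m[φ0→X3] = [6, 11, 6]
r8 m[φ1→X2] = [4, 3, 0]
r8 m[φ1→X14] = [10, 8, 6]
r8 m[φ2→X2] = [2, 2, 4]
r8 m[φ2→X15] = [7, 4, 9]
r8 m[φ3→X0] = [7, 6, 8]
r8 m[φ3→X15] = [1, 2, 4]
r8 m[φ4→X0] = [2, 0, 9]
r8 m[φ5→X2] = [2, 0, 3]
r8 m[φ6→X14] = [9, 0, 0]
r8 m[X2→φ0] = [8, 5, 7]
r8 m[X2→φ1] = [5, 3, 8]
r8 m[X2→φ2] = [7, 4, 4]
r8 m[X2→φ5] = [7, 6, 5]
r8 m[X0→φ3] = [2, 0, 9]
r8 m[X0→φ4] = [7, 6, 8]
r8 m[X3→φ0] = [0, 0, 0]
r8 m[X14→φ1] = [9, 0, 0]
r8 m[X14→φ6] = [10, 8, 6]
r8 m[X15→φ2] = [1, 2, 4]
r8 m[X15→φ3] = [7, 4, 9]
fixed point reached at round 8
b[X3] = ⊗ incoming = [6, 11, 6]

b[X3] = [6, 11, 6]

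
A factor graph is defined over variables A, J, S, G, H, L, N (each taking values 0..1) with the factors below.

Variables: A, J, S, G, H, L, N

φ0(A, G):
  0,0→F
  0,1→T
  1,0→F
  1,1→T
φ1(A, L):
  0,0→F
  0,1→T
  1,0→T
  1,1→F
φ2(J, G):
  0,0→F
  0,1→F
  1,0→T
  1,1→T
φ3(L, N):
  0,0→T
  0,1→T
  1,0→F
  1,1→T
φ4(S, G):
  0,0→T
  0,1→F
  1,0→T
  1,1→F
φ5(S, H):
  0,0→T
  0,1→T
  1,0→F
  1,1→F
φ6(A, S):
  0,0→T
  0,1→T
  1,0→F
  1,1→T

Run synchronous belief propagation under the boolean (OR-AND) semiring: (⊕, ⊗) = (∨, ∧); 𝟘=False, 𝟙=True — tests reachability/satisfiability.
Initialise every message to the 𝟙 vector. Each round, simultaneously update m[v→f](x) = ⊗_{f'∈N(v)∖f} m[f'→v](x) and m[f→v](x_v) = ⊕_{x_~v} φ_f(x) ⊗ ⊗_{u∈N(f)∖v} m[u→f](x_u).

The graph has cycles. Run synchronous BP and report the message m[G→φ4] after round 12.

message @ round 12 = [F, F]

init: all messages = 𝟙 over 2 values
r1 m[φ0→A] = [T, T]
r1 m[φ0→G] = [F, T]
r1 m[φ1→A] = [T, T]
r1 m[φ1→L] = [T, T]
r1 m[φ2→J] = [F, T]
r1 m[φ2→G] = [T, T]
r1 m[φ3→L] = [T, T]
r1 m[φ3→N] = [T, T]
r1 m[φ4→S] = [T, T]
r1 m[φ4→G] = [T, F]
r1 m[φ5→S] = [T, F]
r1 m[φ5→H] = [T, T]
r1 m[φ6→A] = [T, T]
r1 m[φ6→S] = [T, T]
r1 m[A→φ0] = [T, T]
r1 m[A→φ1] = [T, T]
r1 m[A→φ6] = [T, T]
r1 m[J→φ2] = [T, T]
r1 m[S→φ4] = [T, T]
r1 m[S→φ5] = [T, T]
r1 m[S→φ6] = [T, T]
r1 m[G→φ0] = [T, T]
r1 m[G→φ2] = [T, T]
r1 m[G→φ4] = [T, T]
r1 m[H→φ5] = [T, T]
r1 m[L→φ1] = [T, T]
r1 m[L→φ3] = [T, T]
r1 m[N→φ3] = [T, T]
r2 m[φ0→A] = [T, T]
r2 m[φ0→G] = [F, T]
r2 m[φ1→A] = [T, T]
r2 m[φ1→L] = [T, T]
r2 m[φ2→J] = [F, T]
r2 m[φ2→G] = [T, T]
r2 m[φ3→L] = [T, T]
r2 m[φ3→N] = [T, T]
r2 m[φ4→S] = [T, T]
r2 m[φ4→G] = [T, F]
r2 m[φ5→S] = [T, F]
r2 m[φ5→H] = [T, T]
r2 m[φ6→A] = [T, T]
r2 m[φ6→S] = [T, T]
r2 m[A→φ0] = [T, T]
r2 m[A→φ1] = [T, T]
r2 m[A→φ6] = [T, T]
r2 m[J→φ2] = [T, T]
r2 m[S→φ4] = [T, F]
r2 m[S→φ5] = [T, T]
r2 m[S→φ6] = [T, F]
r2 m[G→φ0] = [T, F]
r2 m[G→φ2] = [F, F]
r2 m[G→φ4] = [F, T]
r2 m[H→φ5] = [T, T]
r2 m[L→φ1] = [T, T]
r2 m[L→φ3] = [T, T]
r2 m[N→φ3] = [T, T]
r3 m[φ0→A] = [F, F]
r3 m[φ0→G] = [F, T]
r3 m[φ1→A] = [T, T]
r3 m[φ1→L] = [T, T]
r3 m[φ2→J] = [F, F]
r3 m[φ2→G] = [T, T]
r3 m[φ3→L] = [T, T]
r3 m[φ3→N] = [T, T]
r3 m[φ4→S] = [F, F]
r3 m[φ4→G] = [T, F]
r3 m[φ5→S] = [T, F]
r3 m[φ5→H] = [T, T]
r3 m[φ6→A] = [T, F]
r3 m[φ6→S] = [T, T]
r3 m[A→φ0] = [T, T]
r3 m[A→φ1] = [T, T]
r3 m[A→φ6] = [T, T]
r3 m[J→φ2] = [T, T]
r3 m[S→φ4] = [T, F]
r3 m[S→φ5] = [T, T]
r3 m[S→φ6] = [T, F]
r3 m[G→φ0] = [T, F]
r3 m[G→φ2] = [F, F]
r3 m[G→φ4] = [F, T]
r3 m[H→φ5] = [T, T]
r3 m[L→φ1] = [T, T]
r3 m[L→φ3] = [T, T]
r3 m[N→φ3] = [T, T]
r4 m[φ0→A] = [F, F]
r4 m[φ0→G] = [F, T]
r4 m[φ1→A] = [T, T]
r4 m[φ1→L] = [T, T]
r4 m[φ2→J] = [F, F]
r4 m[φ2→G] = [T, T]
r4 m[φ3→L] = [T, T]
r4 m[φ3→N] = [T, T]
r4 m[φ4→S] = [F, F]
r4 m[φ4→G] = [T, F]
r4 m[φ5→S] = [T, F]
r4 m[φ5→H] = [T, T]
r4 m[φ6→A] = [T, F]
r4 m[φ6→S] = [T, T]
r4 m[A→φ0] = [T, F]
r4 m[A→φ1] = [F, F]
r4 m[A→φ6] = [F, F]
r4 m[J→φ2] = [T, T]
r4 m[S→φ4] = [T, F]
r4 m[S→φ5] = [F, F]
r4 m[S→φ6] = [F, F]
r4 m[G→φ0] = [T, F]
r4 m[G→φ2] = [F, F]
r4 m[G→φ4] = [F, T]
r4 m[H→φ5] = [T, T]
r4 m[L→φ1] = [T, T]
r4 m[L→φ3] = [T, T]
r4 m[N→φ3] = [T, T]
r5 m[φ0→A] = [F, F]
r5 m[φ0→G] = [F, T]
r5 m[φ1→A] = [T, T]
r5 m[φ1→L] = [F, F]
r5 m[φ2→J] = [F, F]
r5 m[φ2→G] = [T, T]
r5 m[φ3→L] = [T, T]
r5 m[φ3→N] = [T, T]
r5 m[φ4→S] = [F, F]
r5 m[φ4→G] = [T, F]
r5 m[φ5→S] = [T, F]
r5 m[φ5→H] = [F, F]
r5 m[φ6→A] = [F, F]
r5 m[φ6→S] = [F, F]
r5 m[A→φ0] = [T, F]
r5 m[A→φ1] = [F, F]
r5 m[A→φ6] = [F, F]
r5 m[J→φ2] = [T, T]
r5 m[S→φ4] = [T, F]
r5 m[S→φ5] = [F, F]
r5 m[S→φ6] = [F, F]
r5 m[G→φ0] = [T, F]
r5 m[G→φ2] = [F, F]
r5 m[G→φ4] = [F, T]
r5 m[H→φ5] = [T, T]
r5 m[L→φ1] = [T, T]
r5 m[L→φ3] = [T, T]
r5 m[N→φ3] = [T, T]
r6 m[φ0→A] = [F, F]
r6 m[φ0→G] = [F, T]
r6 m[φ1→A] = [T, T]
r6 m[φ1→L] = [F, F]
r6 m[φ2→J] = [F, F]
r6 m[φ2→G] = [T, T]
r6 m[φ3→L] = [T, T]
r6 m[φ3→N] = [T, T]
r6 m[φ4→S] = [F, F]
r6 m[φ4→G] = [T, F]
r6 m[φ5→S] = [T, F]
r6 m[φ5→H] = [F, F]
r6 m[φ6→A] = [F, F]
r6 m[φ6→S] = [F, F]
r6 m[A→φ0] = [F, F]
r6 m[A→φ1] = [F, F]
r6 m[A→φ6] = [F, F]
r6 m[J→φ2] = [T, T]
r6 m[S→φ4] = [F, F]
r6 m[S→φ5] = [F, F]
r6 m[S→φ6] = [F, F]
r6 m[G→φ0] = [T, F]
r6 m[G→φ2] = [F, F]
r6 m[G→φ4] = [F, T]
r6 m[H→φ5] = [T, T]
r6 m[L→φ1] = [T, T]
r6 m[L→φ3] = [F, F]
r6 m[N→φ3] = [T, T]
r7 m[φ0→A] = [F, F]
r7 m[φ0→G] = [F, F]
r7 m[φ1→A] = [T, T]
r7 m[φ1→L] = [F, F]
r7 m[φ2→J] = [F, F]
r7 m[φ2→G] = [T, T]
r7 m[φ3→L] = [T, T]
r7 m[φ3→N] = [F, F]
r7 m[φ4→S] = [F, F]
r7 m[φ4→G] = [F, F]
r7 m[φ5→S] = [T, F]
r7 m[φ5→H] = [F, F]
r7 m[φ6→A] = [F, F]
r7 m[φ6→S] = [F, F]
r7 m[A→φ0] = [F, F]
r7 m[A→φ1] = [F, F]
r7 m[A→φ6] = [F, F]
r7 m[J→φ2] = [T, T]
r7 m[S→φ4] = [F, F]
r7 m[S→φ5] = [F, F]
r7 m[S→φ6] = [F, F]
r7 m[G→φ0] = [T, F]
r7 m[G→φ2] = [F, F]
r7 m[G→φ4] = [F, T]
r7 m[H→φ5] = [T, T]
r7 m[L→φ1] = [T, T]
r7 m[L→φ3] = [F, F]
r7 m[N→φ3] = [T, T]
r8 m[φ0→A] = [F, F]
r8 m[φ0→G] = [F, F]
r8 m[φ1→A] = [T, T]
r8 m[φ1→L] = [F, F]
r8 m[φ2→J] = [F, F]
r8 m[φ2→G] = [T, T]
r8 m[φ3→L] = [T, T]
r8 m[φ3→N] = [F, F]
r8 m[φ4→S] = [F, F]
r8 m[φ4→G] = [F, F]
r8 m[φ5→S] = [T, F]
r8 m[φ5→H] = [F, F]
r8 m[φ6→A] = [F, F]
r8 m[φ6→S] = [F, F]
r8 m[A→φ0] = [F, F]
r8 m[A→φ1] = [F, F]
r8 m[A→φ6] = [F, F]
r8 m[J→φ2] = [T, T]
r8 m[S→φ4] = [F, F]
r8 m[S→φ5] = [F, F]
r8 m[S→φ6] = [F, F]
r8 m[G→φ0] = [F, F]
r8 m[G→φ2] = [F, F]
r8 m[G→φ4] = [F, F]
r8 m[H→φ5] = [T, T]
r8 m[L→φ1] = [T, T]
r8 m[L→φ3] = [F, F]
r8 m[N→φ3] = [T, T]
r9 m[φ0→A] = [F, F]
r9 m[φ0→G] = [F, F]
r9 m[φ1→A] = [T, T]
r9 m[φ1→L] = [F, F]
r9 m[φ2→J] = [F, F]
r9 m[φ2→G] = [T, T]
r9 m[φ3→L] = [T, T]
r9 m[φ3→N] = [F, F]
r9 m[φ4→S] = [F, F]
r9 m[φ4→G] = [F, F]
r9 m[φ5→S] = [T, F]
r9 m[φ5→H] = [F, F]
r9 m[φ6→A] = [F, F]
r9 m[φ6→S] = [F, F]
r9 m[A→φ0] = [F, F]
r9 m[A→φ1] = [F, F]
r9 m[A→φ6] = [F, F]
r9 m[J→φ2] = [T, T]
r9 m[S→φ4] = [F, F]
r9 m[S→φ5] = [F, F]
r9 m[S→φ6] = [F, F]
r9 m[G→φ0] = [F, F]
r9 m[G→φ2] = [F, F]
r9 m[G→φ4] = [F, F]
r9 m[H→φ5] = [T, T]
r9 m[L→φ1] = [T, T]
r9 m[L→φ3] = [F, F]
r9 m[N→φ3] = [T, T]
r10 m[φ0→A] = [F, F]
r10 m[φ0→G] = [F, F]
r10 m[φ1→A] = [T, T]
r10 m[φ1→L] = [F, F]
r10 m[φ2→J] = [F, F]
r10 m[φ2→G] = [T, T]
r10 m[φ3→L] = [T, T]
r10 m[φ3→N] = [F, F]
r10 m[φ4→S] = [F, F]
r10 m[φ4→G] = [F, F]
r10 m[φ5→S] = [T, F]
r10 m[φ5→H] = [F, F]
r10 m[φ6→A] = [F, F]
r10 m[φ6→S] = [F, F]
r10 m[A→φ0] = [F, F]
r10 m[A→φ1] = [F, F]
r10 m[A→φ6] = [F, F]
r10 m[J→φ2] = [T, T]
r10 m[S→φ4] = [F, F]
r10 m[S→φ5] = [F, F]
r10 m[S→φ6] = [F, F]
r10 m[G→φ0] = [F, F]
r10 m[G→φ2] = [F, F]
r10 m[G→φ4] = [F, F]
r10 m[H→φ5] = [T, T]
r10 m[L→φ1] = [T, T]
r10 m[L→φ3] = [F, F]
r10 m[N→φ3] = [T, T]
r11 m[φ0→A] = [F, F]
r11 m[φ0→G] = [F, F]
r11 m[φ1→A] = [T, T]
r11 m[φ1→L] = [F, F]
r11 m[φ2→J] = [F, F]
r11 m[φ2→G] = [T, T]
r11 m[φ3→L] = [T, T]
r11 m[φ3→N] = [F, F]
r11 m[φ4→S] = [F, F]
r11 m[φ4→G] = [F, F]
r11 m[φ5→S] = [T, F]
r11 m[φ5→H] = [F, F]
r11 m[φ6→A] = [F, F]
r11 m[φ6→S] = [F, F]
r11 m[A→φ0] = [F, F]
r11 m[A→φ1] = [F, F]
r11 m[A→φ6] = [F, F]
r11 m[J→φ2] = [T, T]
r11 m[S→φ4] = [F, F]
r11 m[S→φ5] = [F, F]
r11 m[S→φ6] = [F, F]
r11 m[G→φ0] = [F, F]
r11 m[G→φ2] = [F, F]
r11 m[G→φ4] = [F, F]
r11 m[H→φ5] = [T, T]
r11 m[L→φ1] = [T, T]
r11 m[L→φ3] = [F, F]
r11 m[N→φ3] = [T, T]
r12 m[φ0→A] = [F, F]
r12 m[φ0→G] = [F, F]
r12 m[φ1→A] = [T, T]
r12 m[φ1→L] = [F, F]
r12 m[φ2→J] = [F, F]
r12 m[φ2→G] = [T, T]
r12 m[φ3→L] = [T, T]
r12 m[φ3→N] = [F, F]
r12 m[φ4→S] = [F, F]
r12 m[φ4→G] = [F, F]
r12 m[φ5→S] = [T, F]
r12 m[φ5→H] = [F, F]
r12 m[φ6→A] = [F, F]
r12 m[φ6→S] = [F, F]
r12 m[A→φ0] = [F, F]
r12 m[A→φ1] = [F, F]
r12 m[A→φ6] = [F, F]
r12 m[J→φ2] = [T, T]
r12 m[S→φ4] = [F, F]
r12 m[S→φ5] = [F, F]
r12 m[S→φ6] = [F, F]
r12 m[G→φ0] = [F, F]
r12 m[G→φ2] = [F, F]
r12 m[G→φ4] = [F, F]
r12 m[H→φ5] = [T, T]
r12 m[L→φ1] = [T, T]
r12 m[L→φ3] = [F, F]
r12 m[N→φ3] = [T, T]
fixed point reached at round 9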